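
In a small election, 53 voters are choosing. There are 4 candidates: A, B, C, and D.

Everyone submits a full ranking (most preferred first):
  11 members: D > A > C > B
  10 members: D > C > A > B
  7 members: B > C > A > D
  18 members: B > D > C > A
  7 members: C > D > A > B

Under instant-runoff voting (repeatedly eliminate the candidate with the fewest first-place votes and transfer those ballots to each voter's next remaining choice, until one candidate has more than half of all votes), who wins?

D

Round 1: A 0, B 25, C 7, D 21. A eliminated.
Round 2: B 25, C 7, D 21. C eliminated.
Round 3: B 25, D 28. D has a majority (≥27).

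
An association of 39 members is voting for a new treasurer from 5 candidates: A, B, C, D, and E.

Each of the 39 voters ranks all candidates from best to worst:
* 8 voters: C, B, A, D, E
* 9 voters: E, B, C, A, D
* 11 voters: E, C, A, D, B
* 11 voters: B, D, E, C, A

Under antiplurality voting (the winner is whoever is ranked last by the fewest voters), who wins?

Last-place votes: A 11, B 11, C 0, D 9, E 8.

C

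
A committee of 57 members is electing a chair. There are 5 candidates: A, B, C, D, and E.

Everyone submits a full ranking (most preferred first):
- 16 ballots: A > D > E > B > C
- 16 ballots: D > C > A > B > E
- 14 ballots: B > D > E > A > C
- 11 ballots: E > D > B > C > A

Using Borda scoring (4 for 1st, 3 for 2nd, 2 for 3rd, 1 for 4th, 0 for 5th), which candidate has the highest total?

D

A: 16×4 + 16×2 + 14×1 + 11×0 = 110
B: 16×1 + 16×1 + 14×4 + 11×2 = 110
C: 16×0 + 16×3 + 14×0 + 11×1 = 59
D: 16×3 + 16×4 + 14×3 + 11×3 = 187
E: 16×2 + 16×0 + 14×2 + 11×4 = 104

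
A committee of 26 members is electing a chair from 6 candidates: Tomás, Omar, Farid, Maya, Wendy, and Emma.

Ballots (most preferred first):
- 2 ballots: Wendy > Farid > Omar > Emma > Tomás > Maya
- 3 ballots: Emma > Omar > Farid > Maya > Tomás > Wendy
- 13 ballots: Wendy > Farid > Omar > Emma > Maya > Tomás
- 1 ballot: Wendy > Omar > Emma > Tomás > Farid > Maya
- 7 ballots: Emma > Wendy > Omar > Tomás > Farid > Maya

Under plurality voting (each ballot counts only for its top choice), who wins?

First-place votes: Tomás 0, Omar 0, Farid 0, Maya 0, Wendy 16, Emma 10.

Wendy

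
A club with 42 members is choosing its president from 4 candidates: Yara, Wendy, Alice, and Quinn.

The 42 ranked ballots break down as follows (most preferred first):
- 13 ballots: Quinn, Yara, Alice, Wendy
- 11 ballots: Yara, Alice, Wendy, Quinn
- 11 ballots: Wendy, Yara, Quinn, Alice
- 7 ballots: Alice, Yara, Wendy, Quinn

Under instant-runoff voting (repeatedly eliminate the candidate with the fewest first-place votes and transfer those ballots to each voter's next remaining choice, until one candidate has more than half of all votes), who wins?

Yara

Round 1: Yara 11, Wendy 11, Alice 7, Quinn 13. Alice eliminated.
Round 2: Yara 18, Wendy 11, Quinn 13. Wendy eliminated.
Round 3: Yara 29, Quinn 13. Yara has a majority (≥22).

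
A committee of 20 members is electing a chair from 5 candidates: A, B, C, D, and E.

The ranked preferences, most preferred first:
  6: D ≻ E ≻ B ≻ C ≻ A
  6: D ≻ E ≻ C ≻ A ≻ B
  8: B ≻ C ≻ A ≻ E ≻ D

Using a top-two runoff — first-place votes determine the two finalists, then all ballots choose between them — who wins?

D

Round 1 first-place votes: A 0, B 8, C 0, D 12, E 0. D and B advance.
Runoff: D is ranked above B on 12 ballots, B above D on 8.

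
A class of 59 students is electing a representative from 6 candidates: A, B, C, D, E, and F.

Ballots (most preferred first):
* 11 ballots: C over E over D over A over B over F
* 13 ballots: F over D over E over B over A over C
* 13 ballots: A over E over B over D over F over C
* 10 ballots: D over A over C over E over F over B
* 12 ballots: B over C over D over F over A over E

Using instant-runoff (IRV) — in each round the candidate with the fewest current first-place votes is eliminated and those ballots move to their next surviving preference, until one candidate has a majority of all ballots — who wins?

A

Round 1: A 13, B 12, C 11, D 10, E 0, F 13. E eliminated.
Round 2: A 13, B 12, C 11, D 10, F 13. D eliminated.
Round 3: A 23, B 12, C 11, F 13. C eliminated.
Round 4: A 34, B 12, F 13. A has a majority (≥30).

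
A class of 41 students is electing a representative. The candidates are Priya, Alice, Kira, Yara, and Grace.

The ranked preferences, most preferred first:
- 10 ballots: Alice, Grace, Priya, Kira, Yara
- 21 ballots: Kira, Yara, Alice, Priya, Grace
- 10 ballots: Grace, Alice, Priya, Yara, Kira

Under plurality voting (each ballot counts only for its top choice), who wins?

Kira

First-place votes: Priya 0, Alice 10, Kira 21, Yara 0, Grace 10.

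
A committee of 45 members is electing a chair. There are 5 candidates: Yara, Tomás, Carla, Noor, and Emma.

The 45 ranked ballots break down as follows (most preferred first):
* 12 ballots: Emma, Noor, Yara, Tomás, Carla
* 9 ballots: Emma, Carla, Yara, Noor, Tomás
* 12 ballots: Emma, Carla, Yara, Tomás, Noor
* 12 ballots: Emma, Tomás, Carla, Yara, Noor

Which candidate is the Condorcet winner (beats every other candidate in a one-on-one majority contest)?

Emma

Emma vs Yara: 45–0
Emma vs Tomás: 45–0
Emma vs Carla: 45–0
Emma vs Noor: 45–0
Emma beats every other candidate.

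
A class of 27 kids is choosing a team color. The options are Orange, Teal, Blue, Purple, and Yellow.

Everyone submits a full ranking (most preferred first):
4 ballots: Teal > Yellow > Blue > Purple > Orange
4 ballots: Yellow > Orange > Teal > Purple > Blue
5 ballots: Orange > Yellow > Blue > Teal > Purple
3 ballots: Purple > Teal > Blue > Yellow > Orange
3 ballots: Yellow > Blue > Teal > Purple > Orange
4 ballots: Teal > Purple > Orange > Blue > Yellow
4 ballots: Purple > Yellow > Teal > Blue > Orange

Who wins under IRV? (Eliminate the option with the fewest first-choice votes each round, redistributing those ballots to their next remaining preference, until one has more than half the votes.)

Yellow

Round 1: Orange 5, Teal 8, Blue 0, Purple 7, Yellow 7. Blue eliminated.
Round 2: Orange 5, Teal 8, Purple 7, Yellow 7. Orange eliminated.
Round 3: Teal 8, Purple 7, Yellow 12. Purple eliminated.
Round 4: Teal 11, Yellow 16. Yellow has a majority (≥14).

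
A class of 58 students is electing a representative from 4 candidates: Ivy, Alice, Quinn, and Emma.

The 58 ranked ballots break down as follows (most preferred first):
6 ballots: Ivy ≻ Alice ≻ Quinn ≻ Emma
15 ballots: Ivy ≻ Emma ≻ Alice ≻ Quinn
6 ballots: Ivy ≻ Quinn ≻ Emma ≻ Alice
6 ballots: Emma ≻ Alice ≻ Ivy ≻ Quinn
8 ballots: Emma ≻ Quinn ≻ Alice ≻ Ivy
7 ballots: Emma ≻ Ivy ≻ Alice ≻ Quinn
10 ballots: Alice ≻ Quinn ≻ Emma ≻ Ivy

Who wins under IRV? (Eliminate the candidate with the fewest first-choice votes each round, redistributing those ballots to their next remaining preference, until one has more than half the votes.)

Emma

Round 1: Ivy 27, Alice 10, Quinn 0, Emma 21. Quinn eliminated.
Round 2: Ivy 27, Alice 10, Emma 21. Alice eliminated.
Round 3: Ivy 27, Emma 31. Emma has a majority (≥30).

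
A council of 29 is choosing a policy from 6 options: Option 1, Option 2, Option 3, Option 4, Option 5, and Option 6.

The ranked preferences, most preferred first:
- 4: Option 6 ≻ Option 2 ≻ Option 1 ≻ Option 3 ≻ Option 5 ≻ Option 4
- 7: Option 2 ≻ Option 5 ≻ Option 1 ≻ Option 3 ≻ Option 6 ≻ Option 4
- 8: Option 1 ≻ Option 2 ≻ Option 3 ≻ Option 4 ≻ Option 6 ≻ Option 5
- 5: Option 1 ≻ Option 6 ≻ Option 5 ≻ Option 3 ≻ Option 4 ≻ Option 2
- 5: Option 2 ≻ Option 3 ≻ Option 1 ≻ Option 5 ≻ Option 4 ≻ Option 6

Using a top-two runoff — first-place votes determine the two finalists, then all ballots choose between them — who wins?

Option 2

Round 1 first-place votes: Option 1 13, Option 2 12, Option 3 0, Option 4 0, Option 5 0, Option 6 4. Option 1 and Option 2 advance.
Runoff: Option 1 is ranked above Option 2 on 13 ballots, Option 2 above Option 1 on 16.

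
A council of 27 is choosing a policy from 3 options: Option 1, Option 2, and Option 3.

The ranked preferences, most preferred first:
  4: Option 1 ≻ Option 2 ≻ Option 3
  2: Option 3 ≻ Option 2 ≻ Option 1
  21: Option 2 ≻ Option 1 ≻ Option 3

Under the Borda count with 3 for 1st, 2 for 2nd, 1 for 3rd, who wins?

Option 2

Option 1: 4×3 + 2×1 + 21×2 = 56
Option 2: 4×2 + 2×2 + 21×3 = 75
Option 3: 4×1 + 2×3 + 21×1 = 31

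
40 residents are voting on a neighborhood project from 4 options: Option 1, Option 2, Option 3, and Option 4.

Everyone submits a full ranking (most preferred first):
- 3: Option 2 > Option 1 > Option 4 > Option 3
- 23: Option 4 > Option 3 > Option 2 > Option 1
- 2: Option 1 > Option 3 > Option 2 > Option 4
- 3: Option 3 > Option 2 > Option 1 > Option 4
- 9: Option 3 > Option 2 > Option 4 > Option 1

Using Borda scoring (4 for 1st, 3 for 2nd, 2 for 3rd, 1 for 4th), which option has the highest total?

Option 1: 3×3 + 23×1 + 2×4 + 3×2 + 9×1 = 55
Option 2: 3×4 + 23×2 + 2×2 + 3×3 + 9×3 = 98
Option 3: 3×1 + 23×3 + 2×3 + 3×4 + 9×4 = 126
Option 4: 3×2 + 23×4 + 2×1 + 3×1 + 9×2 = 121

Option 3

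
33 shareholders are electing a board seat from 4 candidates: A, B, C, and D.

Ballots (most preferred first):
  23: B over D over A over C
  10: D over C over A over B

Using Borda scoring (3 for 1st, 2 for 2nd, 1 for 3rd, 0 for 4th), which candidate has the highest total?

A: 23×1 + 10×1 = 33
B: 23×3 + 10×0 = 69
C: 23×0 + 10×2 = 20
D: 23×2 + 10×3 = 76

D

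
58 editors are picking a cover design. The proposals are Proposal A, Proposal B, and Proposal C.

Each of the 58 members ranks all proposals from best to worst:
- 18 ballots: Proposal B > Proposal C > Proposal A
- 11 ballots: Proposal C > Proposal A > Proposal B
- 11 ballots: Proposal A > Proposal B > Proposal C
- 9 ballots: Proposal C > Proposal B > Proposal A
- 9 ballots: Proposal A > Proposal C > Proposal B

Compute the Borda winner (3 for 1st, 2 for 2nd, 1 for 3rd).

Proposal A: 18×1 + 11×2 + 11×3 + 9×1 + 9×3 = 109
Proposal B: 18×3 + 11×1 + 11×2 + 9×2 + 9×1 = 114
Proposal C: 18×2 + 11×3 + 11×1 + 9×3 + 9×2 = 125

Proposal C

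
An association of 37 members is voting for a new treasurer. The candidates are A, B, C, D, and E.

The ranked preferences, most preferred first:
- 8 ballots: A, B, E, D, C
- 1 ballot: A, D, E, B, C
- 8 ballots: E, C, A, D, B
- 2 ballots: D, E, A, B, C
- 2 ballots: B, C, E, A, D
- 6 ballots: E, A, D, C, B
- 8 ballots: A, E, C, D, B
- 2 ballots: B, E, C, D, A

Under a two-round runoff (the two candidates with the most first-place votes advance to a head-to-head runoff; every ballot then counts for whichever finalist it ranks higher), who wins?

Round 1 first-place votes: A 17, B 4, C 0, D 2, E 14. A and E advance.
Runoff: A is ranked above E on 17 ballots, E above A on 20.

E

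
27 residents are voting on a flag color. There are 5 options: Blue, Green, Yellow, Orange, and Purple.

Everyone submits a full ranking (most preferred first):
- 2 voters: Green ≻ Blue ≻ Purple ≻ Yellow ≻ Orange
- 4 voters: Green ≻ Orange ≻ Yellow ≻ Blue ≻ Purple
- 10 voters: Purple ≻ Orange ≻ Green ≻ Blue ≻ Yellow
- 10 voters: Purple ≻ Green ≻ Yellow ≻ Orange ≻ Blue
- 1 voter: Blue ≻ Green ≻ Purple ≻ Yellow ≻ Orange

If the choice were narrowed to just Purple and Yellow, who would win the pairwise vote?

Purple is ranked above Yellow on 23 ballots; Yellow above Purple on 4.

Purple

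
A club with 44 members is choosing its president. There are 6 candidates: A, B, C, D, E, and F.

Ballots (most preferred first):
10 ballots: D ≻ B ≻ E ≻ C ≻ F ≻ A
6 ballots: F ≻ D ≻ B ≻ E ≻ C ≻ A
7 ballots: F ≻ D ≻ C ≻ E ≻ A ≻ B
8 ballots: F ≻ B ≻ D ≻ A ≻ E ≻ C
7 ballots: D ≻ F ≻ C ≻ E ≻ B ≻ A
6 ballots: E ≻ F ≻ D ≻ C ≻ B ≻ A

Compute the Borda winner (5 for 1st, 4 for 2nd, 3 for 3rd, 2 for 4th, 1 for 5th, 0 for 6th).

A: 10×0 + 6×0 + 7×1 + 8×2 + 7×0 + 6×0 = 23
B: 10×4 + 6×3 + 7×0 + 8×4 + 7×1 + 6×1 = 103
C: 10×2 + 6×1 + 7×3 + 8×0 + 7×3 + 6×2 = 80
D: 10×5 + 6×4 + 7×4 + 8×3 + 7×5 + 6×3 = 179
E: 10×3 + 6×2 + 7×2 + 8×1 + 7×2 + 6×5 = 108
F: 10×1 + 6×5 + 7×5 + 8×5 + 7×4 + 6×4 = 167

D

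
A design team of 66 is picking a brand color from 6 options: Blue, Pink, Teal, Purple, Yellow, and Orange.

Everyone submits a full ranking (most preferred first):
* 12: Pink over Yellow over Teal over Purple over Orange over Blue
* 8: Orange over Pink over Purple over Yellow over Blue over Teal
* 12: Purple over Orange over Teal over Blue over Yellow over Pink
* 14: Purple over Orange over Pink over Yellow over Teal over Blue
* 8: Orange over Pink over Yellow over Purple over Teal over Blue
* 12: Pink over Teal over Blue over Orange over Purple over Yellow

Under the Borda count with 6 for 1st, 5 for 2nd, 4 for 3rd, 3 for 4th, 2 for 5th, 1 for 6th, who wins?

Blue: 12×1 + 8×2 + 12×3 + 14×1 + 8×1 + 12×4 = 134
Pink: 12×6 + 8×5 + 12×1 + 14×4 + 8×5 + 12×6 = 292
Teal: 12×4 + 8×1 + 12×4 + 14×2 + 8×2 + 12×5 = 208
Purple: 12×3 + 8×4 + 12×6 + 14×6 + 8×3 + 12×2 = 272
Yellow: 12×5 + 8×3 + 12×2 + 14×3 + 8×4 + 12×1 = 194
Orange: 12×2 + 8×6 + 12×5 + 14×5 + 8×6 + 12×3 = 286

Pink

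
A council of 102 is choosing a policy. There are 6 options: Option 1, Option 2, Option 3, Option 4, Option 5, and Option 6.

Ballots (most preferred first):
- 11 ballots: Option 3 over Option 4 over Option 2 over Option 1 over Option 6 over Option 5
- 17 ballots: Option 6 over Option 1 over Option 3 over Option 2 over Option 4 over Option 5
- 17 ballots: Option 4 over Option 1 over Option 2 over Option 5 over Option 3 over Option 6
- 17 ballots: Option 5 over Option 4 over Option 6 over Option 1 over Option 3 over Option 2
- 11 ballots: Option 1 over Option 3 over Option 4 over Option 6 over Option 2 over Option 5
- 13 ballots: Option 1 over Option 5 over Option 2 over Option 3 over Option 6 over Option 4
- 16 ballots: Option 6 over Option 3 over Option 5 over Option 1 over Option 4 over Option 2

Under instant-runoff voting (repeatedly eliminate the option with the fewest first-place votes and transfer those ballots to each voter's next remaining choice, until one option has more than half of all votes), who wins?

Option 4

Round 1: Option 1 24, Option 2 0, Option 3 11, Option 4 17, Option 5 17, Option 6 33. Option 2 eliminated.
Round 2: Option 1 24, Option 3 11, Option 4 17, Option 5 17, Option 6 33. Option 3 eliminated.
Round 3: Option 1 24, Option 4 28, Option 5 17, Option 6 33. Option 5 eliminated.
Round 4: Option 1 24, Option 4 45, Option 6 33. Option 1 eliminated.
Round 5: Option 4 56, Option 6 46. Option 4 has a majority (≥52).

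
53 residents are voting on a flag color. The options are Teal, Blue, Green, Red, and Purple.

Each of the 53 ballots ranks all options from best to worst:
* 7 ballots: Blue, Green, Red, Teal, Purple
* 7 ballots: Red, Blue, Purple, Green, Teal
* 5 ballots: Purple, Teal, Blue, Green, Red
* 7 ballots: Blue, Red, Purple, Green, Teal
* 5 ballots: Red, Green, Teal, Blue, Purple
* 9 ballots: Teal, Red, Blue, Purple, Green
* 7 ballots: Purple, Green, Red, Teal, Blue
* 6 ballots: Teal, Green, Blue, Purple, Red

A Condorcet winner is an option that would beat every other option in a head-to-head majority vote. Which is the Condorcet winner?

Red

Red vs Teal: 33–20
Red vs Blue: 28–25
Red vs Green: 28–25
Red vs Purple: 35–18
Red beats every other option.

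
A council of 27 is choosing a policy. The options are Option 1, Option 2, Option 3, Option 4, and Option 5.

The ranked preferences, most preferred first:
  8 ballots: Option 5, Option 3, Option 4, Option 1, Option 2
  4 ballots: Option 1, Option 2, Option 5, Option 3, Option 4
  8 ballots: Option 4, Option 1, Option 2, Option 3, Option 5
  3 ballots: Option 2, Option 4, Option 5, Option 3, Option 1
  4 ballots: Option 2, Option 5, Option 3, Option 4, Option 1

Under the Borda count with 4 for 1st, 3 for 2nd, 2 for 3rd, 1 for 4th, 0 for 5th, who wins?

Option 4

Option 1: 8×1 + 4×4 + 8×3 + 3×0 + 4×0 = 48
Option 2: 8×0 + 4×3 + 8×2 + 3×4 + 4×4 = 56
Option 3: 8×3 + 4×1 + 8×1 + 3×1 + 4×2 = 47
Option 4: 8×2 + 4×0 + 8×4 + 3×3 + 4×1 = 61
Option 5: 8×4 + 4×2 + 8×0 + 3×2 + 4×3 = 58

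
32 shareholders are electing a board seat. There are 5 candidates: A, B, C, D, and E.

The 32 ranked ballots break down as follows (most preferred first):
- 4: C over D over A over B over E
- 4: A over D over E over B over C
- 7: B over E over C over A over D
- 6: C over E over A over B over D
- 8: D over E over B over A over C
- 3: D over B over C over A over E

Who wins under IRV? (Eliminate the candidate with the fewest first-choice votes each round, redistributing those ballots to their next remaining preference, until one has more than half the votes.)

Round 1: A 4, B 7, C 10, D 11, E 0. E eliminated.
Round 2: A 4, B 7, C 10, D 11. A eliminated.
Round 3: B 7, C 10, D 15. B eliminated.
Round 4: C 17, D 15. C has a majority (≥17).

C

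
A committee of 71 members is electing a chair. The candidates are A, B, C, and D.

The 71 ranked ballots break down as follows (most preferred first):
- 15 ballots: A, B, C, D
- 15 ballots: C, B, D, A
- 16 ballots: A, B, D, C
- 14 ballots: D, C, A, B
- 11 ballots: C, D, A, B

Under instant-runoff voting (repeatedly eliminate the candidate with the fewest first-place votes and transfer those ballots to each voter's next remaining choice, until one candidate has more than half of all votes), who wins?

Round 1: A 31, B 0, C 26, D 14. B eliminated.
Round 2: A 31, C 26, D 14. D eliminated.
Round 3: A 31, C 40. C has a majority (≥36).

C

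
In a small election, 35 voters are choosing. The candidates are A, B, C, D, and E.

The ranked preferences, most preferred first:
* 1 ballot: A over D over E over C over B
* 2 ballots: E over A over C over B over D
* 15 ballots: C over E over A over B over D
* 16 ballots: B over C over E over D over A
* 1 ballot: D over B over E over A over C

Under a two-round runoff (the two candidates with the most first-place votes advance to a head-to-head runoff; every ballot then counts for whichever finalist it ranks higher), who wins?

Round 1 first-place votes: A 1, B 16, C 15, D 1, E 2. B and C advance.
Runoff: B is ranked above C on 17 ballots, C above B on 18.

C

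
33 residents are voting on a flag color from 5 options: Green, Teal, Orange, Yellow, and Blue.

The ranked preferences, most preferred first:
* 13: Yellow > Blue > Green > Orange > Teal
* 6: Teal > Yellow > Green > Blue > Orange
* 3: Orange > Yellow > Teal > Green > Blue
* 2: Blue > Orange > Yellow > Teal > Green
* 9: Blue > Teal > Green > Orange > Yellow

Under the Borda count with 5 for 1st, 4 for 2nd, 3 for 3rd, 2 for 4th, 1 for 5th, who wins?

Blue

Green: 13×3 + 6×3 + 3×2 + 2×1 + 9×3 = 92
Teal: 13×1 + 6×5 + 3×3 + 2×2 + 9×4 = 92
Orange: 13×2 + 6×1 + 3×5 + 2×4 + 9×2 = 73
Yellow: 13×5 + 6×4 + 3×4 + 2×3 + 9×1 = 116
Blue: 13×4 + 6×2 + 3×1 + 2×5 + 9×5 = 122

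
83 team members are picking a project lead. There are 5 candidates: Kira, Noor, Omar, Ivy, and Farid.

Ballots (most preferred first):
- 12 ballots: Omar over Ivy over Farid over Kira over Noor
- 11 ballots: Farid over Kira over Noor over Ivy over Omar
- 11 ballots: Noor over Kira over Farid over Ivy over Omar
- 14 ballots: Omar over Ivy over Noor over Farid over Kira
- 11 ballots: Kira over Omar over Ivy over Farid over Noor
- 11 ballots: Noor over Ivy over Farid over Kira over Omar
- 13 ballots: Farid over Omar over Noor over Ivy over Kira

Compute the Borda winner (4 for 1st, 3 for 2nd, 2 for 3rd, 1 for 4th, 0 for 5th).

Farid

Kira: 12×1 + 11×3 + 11×3 + 14×0 + 11×4 + 11×1 + 13×0 = 133
Noor: 12×0 + 11×2 + 11×4 + 14×2 + 11×0 + 11×4 + 13×2 = 164
Omar: 12×4 + 11×0 + 11×0 + 14×4 + 11×3 + 11×0 + 13×3 = 176
Ivy: 12×3 + 11×1 + 11×1 + 14×3 + 11×2 + 11×3 + 13×1 = 168
Farid: 12×2 + 11×4 + 11×2 + 14×1 + 11×1 + 11×2 + 13×4 = 189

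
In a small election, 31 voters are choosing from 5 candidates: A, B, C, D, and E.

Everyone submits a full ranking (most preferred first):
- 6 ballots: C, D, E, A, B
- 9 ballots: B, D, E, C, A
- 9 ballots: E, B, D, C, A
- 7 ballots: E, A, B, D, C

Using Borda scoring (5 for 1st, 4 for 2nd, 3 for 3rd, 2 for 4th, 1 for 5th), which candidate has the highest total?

E

A: 6×2 + 9×1 + 9×1 + 7×4 = 58
B: 6×1 + 9×5 + 9×4 + 7×3 = 108
C: 6×5 + 9×2 + 9×2 + 7×1 = 73
D: 6×4 + 9×4 + 9×3 + 7×2 = 101
E: 6×3 + 9×3 + 9×5 + 7×5 = 125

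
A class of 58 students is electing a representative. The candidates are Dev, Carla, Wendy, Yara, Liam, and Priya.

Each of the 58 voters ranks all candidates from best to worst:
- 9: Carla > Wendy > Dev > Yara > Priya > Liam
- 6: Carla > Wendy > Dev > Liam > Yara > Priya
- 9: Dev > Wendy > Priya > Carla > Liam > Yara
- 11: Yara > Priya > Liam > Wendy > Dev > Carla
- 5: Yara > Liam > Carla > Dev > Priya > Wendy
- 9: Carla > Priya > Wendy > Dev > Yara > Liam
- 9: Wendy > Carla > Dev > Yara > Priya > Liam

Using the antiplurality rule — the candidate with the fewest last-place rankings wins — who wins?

Dev

Last-place votes: Dev 0, Carla 11, Wendy 5, Yara 9, Liam 27, Priya 6.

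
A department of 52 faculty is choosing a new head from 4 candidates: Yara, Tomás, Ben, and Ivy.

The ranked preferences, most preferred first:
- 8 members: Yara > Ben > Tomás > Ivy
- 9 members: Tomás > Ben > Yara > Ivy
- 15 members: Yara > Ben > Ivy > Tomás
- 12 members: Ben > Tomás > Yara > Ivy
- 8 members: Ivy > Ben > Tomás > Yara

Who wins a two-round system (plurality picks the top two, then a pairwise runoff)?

Ben

Round 1 first-place votes: Yara 23, Tomás 9, Ben 12, Ivy 8. Yara and Ben advance.
Runoff: Yara is ranked above Ben on 23 ballots, Ben above Yara on 29.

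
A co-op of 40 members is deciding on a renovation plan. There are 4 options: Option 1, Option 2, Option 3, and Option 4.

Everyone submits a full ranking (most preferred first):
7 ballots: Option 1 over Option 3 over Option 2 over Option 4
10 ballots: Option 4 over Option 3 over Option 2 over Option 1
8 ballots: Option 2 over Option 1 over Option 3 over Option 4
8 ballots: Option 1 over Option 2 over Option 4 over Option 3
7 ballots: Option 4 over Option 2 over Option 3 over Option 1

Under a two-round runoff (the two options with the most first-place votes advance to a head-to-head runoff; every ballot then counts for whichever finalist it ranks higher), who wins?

Round 1 first-place votes: Option 1 15, Option 2 8, Option 3 0, Option 4 17. Option 4 and Option 1 advance.
Runoff: Option 4 is ranked above Option 1 on 17 ballots, Option 1 above Option 4 on 23.

Option 1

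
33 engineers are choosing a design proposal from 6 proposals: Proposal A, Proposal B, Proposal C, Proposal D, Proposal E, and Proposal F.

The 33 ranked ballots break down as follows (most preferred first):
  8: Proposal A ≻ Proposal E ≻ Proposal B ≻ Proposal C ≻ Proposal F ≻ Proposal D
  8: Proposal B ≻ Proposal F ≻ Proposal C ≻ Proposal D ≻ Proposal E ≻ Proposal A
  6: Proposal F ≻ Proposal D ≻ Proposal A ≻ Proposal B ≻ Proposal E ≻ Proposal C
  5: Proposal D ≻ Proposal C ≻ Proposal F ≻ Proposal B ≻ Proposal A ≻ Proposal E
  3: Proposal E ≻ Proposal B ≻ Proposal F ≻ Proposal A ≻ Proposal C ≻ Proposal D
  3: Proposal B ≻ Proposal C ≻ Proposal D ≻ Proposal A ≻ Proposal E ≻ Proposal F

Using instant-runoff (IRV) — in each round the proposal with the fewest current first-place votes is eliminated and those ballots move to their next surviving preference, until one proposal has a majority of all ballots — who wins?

Round 1: Proposal A 8, Proposal B 11, Proposal C 0, Proposal D 5, Proposal E 3, Proposal F 6. Proposal C eliminated.
Round 2: Proposal A 8, Proposal B 11, Proposal D 5, Proposal E 3, Proposal F 6. Proposal E eliminated.
Round 3: Proposal A 8, Proposal B 14, Proposal D 5, Proposal F 6. Proposal D eliminated.
Round 4: Proposal A 8, Proposal B 14, Proposal F 11. Proposal A eliminated.
Round 5: Proposal B 22, Proposal F 11. Proposal B has a majority (≥17).

Proposal B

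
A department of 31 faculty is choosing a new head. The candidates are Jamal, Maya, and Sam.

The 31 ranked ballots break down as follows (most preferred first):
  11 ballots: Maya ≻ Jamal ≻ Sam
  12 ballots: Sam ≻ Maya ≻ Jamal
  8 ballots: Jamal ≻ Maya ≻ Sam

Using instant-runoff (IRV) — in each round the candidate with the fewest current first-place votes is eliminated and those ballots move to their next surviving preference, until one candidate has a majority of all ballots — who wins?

Maya

Round 1: Jamal 8, Maya 11, Sam 12. Jamal eliminated.
Round 2: Maya 19, Sam 12. Maya has a majority (≥16).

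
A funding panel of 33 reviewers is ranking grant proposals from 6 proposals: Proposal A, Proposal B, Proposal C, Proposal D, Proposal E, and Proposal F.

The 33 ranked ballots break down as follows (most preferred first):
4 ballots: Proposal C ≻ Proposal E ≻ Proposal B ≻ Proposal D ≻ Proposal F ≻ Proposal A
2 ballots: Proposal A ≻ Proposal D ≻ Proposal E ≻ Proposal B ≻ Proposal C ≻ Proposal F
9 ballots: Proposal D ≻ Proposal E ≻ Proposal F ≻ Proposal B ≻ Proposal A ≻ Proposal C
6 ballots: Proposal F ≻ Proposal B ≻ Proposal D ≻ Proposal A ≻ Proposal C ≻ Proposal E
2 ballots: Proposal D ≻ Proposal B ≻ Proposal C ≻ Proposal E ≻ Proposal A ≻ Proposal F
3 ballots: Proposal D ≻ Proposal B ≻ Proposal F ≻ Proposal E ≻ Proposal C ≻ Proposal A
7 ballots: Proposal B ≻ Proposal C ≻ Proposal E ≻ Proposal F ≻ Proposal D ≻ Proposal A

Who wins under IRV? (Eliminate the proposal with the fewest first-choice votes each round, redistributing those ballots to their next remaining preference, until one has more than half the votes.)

Round 1: Proposal A 2, Proposal B 7, Proposal C 4, Proposal D 14, Proposal E 0, Proposal F 6. Proposal E eliminated.
Round 2: Proposal A 2, Proposal B 7, Proposal C 4, Proposal D 14, Proposal F 6. Proposal A eliminated.
Round 3: Proposal B 7, Proposal C 4, Proposal D 16, Proposal F 6. Proposal C eliminated.
Round 4: Proposal B 11, Proposal D 16, Proposal F 6. Proposal F eliminated.
Round 5: Proposal B 17, Proposal D 16. Proposal B has a majority (≥17).

Proposal B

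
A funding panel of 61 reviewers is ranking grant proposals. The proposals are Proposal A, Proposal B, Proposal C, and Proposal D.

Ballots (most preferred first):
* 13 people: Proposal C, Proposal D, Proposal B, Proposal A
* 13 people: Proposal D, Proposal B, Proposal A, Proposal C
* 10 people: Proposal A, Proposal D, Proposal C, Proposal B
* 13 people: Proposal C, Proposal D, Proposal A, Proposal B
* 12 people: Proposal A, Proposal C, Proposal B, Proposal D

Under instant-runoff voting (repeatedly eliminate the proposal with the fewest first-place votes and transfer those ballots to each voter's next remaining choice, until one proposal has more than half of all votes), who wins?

Round 1: Proposal A 22, Proposal B 0, Proposal C 26, Proposal D 13. Proposal B eliminated.
Round 2: Proposal A 22, Proposal C 26, Proposal D 13. Proposal D eliminated.
Round 3: Proposal A 35, Proposal C 26. Proposal A has a majority (≥31).

Proposal A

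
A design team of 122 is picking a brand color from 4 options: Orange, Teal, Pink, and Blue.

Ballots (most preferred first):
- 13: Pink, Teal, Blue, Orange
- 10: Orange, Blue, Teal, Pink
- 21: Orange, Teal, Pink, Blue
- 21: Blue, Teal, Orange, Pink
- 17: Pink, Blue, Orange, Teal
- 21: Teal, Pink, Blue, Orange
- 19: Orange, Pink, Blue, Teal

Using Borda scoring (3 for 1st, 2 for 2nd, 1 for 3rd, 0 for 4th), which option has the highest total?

Pink

Orange: 13×0 + 10×3 + 21×3 + 21×1 + 17×1 + 21×0 + 19×3 = 188
Teal: 13×2 + 10×1 + 21×2 + 21×2 + 17×0 + 21×3 + 19×0 = 183
Pink: 13×3 + 10×0 + 21×1 + 21×0 + 17×3 + 21×2 + 19×2 = 191
Blue: 13×1 + 10×2 + 21×0 + 21×3 + 17×2 + 21×1 + 19×1 = 170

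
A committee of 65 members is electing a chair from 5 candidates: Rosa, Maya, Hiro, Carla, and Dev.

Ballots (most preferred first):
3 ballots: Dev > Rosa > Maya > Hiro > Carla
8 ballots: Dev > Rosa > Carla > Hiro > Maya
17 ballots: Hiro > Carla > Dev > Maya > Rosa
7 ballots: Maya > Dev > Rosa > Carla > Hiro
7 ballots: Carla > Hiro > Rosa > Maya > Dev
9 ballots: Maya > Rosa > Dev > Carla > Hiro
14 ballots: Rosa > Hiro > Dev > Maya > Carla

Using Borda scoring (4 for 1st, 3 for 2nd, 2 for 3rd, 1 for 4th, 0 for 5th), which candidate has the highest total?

Dev

Rosa: 3×3 + 8×3 + 17×0 + 7×2 + 7×2 + 9×3 + 14×4 = 144
Maya: 3×2 + 8×0 + 17×1 + 7×4 + 7×1 + 9×4 + 14×1 = 108
Hiro: 3×1 + 8×1 + 17×4 + 7×0 + 7×3 + 9×0 + 14×3 = 142
Carla: 3×0 + 8×2 + 17×3 + 7×1 + 7×4 + 9×1 + 14×0 = 111
Dev: 3×4 + 8×4 + 17×2 + 7×3 + 7×0 + 9×2 + 14×2 = 145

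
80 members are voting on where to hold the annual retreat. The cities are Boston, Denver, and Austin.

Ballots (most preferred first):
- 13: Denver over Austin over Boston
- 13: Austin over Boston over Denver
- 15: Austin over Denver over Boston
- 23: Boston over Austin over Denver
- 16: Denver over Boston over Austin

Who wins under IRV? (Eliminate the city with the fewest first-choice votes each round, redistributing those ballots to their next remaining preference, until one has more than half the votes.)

Austin

Round 1: Boston 23, Denver 29, Austin 28. Boston eliminated.
Round 2: Denver 29, Austin 51. Austin has a majority (≥41).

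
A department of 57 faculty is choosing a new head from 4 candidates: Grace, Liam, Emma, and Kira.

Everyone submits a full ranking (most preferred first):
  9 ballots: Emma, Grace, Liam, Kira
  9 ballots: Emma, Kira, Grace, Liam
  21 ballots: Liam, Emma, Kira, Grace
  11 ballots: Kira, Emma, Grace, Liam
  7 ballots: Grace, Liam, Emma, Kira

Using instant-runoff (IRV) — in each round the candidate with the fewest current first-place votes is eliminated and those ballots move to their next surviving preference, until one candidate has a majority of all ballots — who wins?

Emma

Round 1: Grace 7, Liam 21, Emma 18, Kira 11. Grace eliminated.
Round 2: Liam 28, Emma 18, Kira 11. Kira eliminated.
Round 3: Liam 28, Emma 29. Emma has a majority (≥29).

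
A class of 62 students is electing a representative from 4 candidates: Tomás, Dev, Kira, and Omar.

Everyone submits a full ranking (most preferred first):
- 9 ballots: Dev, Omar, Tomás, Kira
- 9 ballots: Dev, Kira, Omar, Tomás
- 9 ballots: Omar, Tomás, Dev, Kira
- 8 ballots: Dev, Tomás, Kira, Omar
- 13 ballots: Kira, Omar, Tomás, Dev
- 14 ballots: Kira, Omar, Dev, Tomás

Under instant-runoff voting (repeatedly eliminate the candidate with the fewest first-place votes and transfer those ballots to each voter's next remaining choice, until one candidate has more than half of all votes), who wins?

Round 1: Tomás 0, Dev 26, Kira 27, Omar 9. Tomás eliminated.
Round 2: Dev 26, Kira 27, Omar 9. Omar eliminated.
Round 3: Dev 35, Kira 27. Dev has a majority (≥32).

Dev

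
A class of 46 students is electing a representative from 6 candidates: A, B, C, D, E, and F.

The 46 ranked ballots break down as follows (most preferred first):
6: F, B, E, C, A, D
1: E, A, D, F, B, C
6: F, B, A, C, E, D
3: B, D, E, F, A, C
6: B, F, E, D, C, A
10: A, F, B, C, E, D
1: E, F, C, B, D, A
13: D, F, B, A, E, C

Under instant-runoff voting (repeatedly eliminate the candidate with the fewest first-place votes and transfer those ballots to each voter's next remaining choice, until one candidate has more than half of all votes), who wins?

F

Round 1: A 10, B 9, C 0, D 13, E 2, F 12. C eliminated.
Round 2: A 10, B 9, D 13, E 2, F 12. E eliminated.
Round 3: A 11, B 9, D 13, F 13. B eliminated.
Round 4: A 11, D 16, F 19. A eliminated.
Round 5: D 17, F 29. F has a majority (≥24).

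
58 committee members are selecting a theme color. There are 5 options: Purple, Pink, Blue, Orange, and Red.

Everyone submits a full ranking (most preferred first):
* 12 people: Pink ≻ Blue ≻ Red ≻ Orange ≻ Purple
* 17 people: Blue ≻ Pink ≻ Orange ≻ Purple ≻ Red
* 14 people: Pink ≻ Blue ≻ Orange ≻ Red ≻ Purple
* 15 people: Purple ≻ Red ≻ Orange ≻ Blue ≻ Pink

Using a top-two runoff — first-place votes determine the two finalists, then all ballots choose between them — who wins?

Blue

Round 1 first-place votes: Purple 15, Pink 26, Blue 17, Orange 0, Red 0. Pink and Blue advance.
Runoff: Pink is ranked above Blue on 26 ballots, Blue above Pink on 32.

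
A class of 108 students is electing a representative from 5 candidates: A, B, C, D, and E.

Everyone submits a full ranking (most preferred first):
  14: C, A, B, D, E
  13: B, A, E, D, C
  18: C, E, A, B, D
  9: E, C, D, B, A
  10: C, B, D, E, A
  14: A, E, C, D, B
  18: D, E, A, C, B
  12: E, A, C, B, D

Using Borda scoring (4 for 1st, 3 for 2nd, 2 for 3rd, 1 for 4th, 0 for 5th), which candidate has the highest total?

E

A: 14×3 + 13×3 + 18×2 + 9×0 + 10×0 + 14×4 + 18×2 + 12×3 = 245
B: 14×2 + 13×4 + 18×1 + 9×1 + 10×3 + 14×0 + 18×0 + 12×1 = 149
C: 14×4 + 13×0 + 18×4 + 9×3 + 10×4 + 14×2 + 18×1 + 12×2 = 265
D: 14×1 + 13×1 + 18×0 + 9×2 + 10×2 + 14×1 + 18×4 + 12×0 = 151
E: 14×0 + 13×2 + 18×3 + 9×4 + 10×1 + 14×3 + 18×3 + 12×4 = 270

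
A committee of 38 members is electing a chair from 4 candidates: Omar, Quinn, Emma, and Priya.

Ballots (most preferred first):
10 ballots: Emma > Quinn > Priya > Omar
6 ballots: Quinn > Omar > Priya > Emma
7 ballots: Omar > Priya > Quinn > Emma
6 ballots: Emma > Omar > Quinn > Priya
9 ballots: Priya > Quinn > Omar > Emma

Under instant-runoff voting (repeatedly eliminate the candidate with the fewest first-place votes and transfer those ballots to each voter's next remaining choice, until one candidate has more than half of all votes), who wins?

Round 1: Omar 7, Quinn 6, Emma 16, Priya 9. Quinn eliminated.
Round 2: Omar 13, Emma 16, Priya 9. Priya eliminated.
Round 3: Omar 22, Emma 16. Omar has a majority (≥20).

Omar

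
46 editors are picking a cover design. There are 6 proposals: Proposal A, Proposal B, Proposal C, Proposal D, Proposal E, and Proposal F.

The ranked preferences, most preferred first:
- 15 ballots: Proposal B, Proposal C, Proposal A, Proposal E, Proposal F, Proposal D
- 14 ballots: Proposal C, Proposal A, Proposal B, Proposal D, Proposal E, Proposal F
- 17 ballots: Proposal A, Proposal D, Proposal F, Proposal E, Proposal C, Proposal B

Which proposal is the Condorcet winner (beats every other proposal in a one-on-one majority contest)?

Proposal C

Proposal C vs Proposal A: 29–17
Proposal C vs Proposal B: 31–15
Proposal C vs Proposal D: 29–17
Proposal C vs Proposal E: 29–17
Proposal C vs Proposal F: 29–17
Proposal C beats every other proposal.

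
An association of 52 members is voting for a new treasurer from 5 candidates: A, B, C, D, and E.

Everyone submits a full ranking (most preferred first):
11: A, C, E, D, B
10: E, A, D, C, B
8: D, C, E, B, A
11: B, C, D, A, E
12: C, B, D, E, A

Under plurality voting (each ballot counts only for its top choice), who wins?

First-place votes: A 11, B 11, C 12, D 8, E 10.

C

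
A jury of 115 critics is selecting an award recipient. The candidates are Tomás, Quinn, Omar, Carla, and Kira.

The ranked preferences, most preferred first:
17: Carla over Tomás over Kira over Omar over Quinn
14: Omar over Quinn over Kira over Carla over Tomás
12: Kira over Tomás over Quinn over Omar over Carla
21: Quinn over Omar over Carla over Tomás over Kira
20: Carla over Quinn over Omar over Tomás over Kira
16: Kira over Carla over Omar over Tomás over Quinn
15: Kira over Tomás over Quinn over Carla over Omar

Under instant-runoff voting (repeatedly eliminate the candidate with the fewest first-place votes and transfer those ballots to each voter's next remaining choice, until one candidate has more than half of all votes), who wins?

Round 1: Tomás 0, Quinn 21, Omar 14, Carla 37, Kira 43. Tomás eliminated.
Round 2: Quinn 21, Omar 14, Carla 37, Kira 43. Omar eliminated.
Round 3: Quinn 35, Carla 37, Kira 43. Quinn eliminated.
Round 4: Carla 58, Kira 57. Carla has a majority (≥58).

Carla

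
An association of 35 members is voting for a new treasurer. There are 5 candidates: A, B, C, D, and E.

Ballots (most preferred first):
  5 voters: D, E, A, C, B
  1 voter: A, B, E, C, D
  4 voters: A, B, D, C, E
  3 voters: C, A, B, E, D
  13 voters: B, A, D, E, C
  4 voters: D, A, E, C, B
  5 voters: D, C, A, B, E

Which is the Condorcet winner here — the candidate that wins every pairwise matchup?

A vs B: 22–13
A vs C: 27–8
A vs D: 21–14
A vs E: 30–5
A beats every other candidate.

A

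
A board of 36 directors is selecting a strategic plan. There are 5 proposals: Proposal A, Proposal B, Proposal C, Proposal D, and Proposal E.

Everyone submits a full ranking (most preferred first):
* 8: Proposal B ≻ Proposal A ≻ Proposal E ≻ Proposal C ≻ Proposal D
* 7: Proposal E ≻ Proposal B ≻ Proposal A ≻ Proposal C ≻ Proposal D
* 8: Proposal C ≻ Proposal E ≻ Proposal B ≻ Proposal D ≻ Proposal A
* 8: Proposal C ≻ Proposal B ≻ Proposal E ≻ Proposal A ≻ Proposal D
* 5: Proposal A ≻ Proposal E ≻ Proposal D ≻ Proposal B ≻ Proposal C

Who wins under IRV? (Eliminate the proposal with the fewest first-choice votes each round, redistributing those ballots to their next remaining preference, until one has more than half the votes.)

Round 1: Proposal A 5, Proposal B 8, Proposal C 16, Proposal D 0, Proposal E 7. Proposal D eliminated.
Round 2: Proposal A 5, Proposal B 8, Proposal C 16, Proposal E 7. Proposal A eliminated.
Round 3: Proposal B 8, Proposal C 16, Proposal E 12. Proposal B eliminated.
Round 4: Proposal C 16, Proposal E 20. Proposal E has a majority (≥19).

Proposal E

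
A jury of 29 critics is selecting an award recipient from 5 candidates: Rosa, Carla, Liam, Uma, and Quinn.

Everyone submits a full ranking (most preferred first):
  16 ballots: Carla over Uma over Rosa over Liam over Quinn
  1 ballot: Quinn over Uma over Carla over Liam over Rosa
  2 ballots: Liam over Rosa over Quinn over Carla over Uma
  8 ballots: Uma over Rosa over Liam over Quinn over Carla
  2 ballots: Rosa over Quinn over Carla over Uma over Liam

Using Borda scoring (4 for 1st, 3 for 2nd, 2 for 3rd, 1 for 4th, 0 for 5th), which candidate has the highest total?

Rosa: 16×2 + 1×0 + 2×3 + 8×3 + 2×4 = 70
Carla: 16×4 + 1×2 + 2×1 + 8×0 + 2×2 = 72
Liam: 16×1 + 1×1 + 2×4 + 8×2 + 2×0 = 41
Uma: 16×3 + 1×3 + 2×0 + 8×4 + 2×1 = 85
Quinn: 16×0 + 1×4 + 2×2 + 8×1 + 2×3 = 22

Uma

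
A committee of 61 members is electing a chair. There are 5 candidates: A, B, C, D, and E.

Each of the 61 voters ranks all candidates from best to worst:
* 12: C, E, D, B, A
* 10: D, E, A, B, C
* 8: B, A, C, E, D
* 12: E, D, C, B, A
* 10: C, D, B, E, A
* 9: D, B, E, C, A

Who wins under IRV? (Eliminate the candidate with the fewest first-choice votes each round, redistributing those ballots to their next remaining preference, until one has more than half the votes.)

Round 1: A 0, B 8, C 22, D 19, E 12. A eliminated.
Round 2: B 8, C 22, D 19, E 12. B eliminated.
Round 3: C 30, D 19, E 12. E eliminated.
Round 4: C 30, D 31. D has a majority (≥31).

D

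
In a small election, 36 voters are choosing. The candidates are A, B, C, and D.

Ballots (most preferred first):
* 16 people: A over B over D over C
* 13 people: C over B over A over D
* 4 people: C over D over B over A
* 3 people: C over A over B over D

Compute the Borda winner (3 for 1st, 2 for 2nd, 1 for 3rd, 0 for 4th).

A

A: 16×3 + 13×1 + 4×0 + 3×2 = 67
B: 16×2 + 13×2 + 4×1 + 3×1 = 65
C: 16×0 + 13×3 + 4×3 + 3×3 = 60
D: 16×1 + 13×0 + 4×2 + 3×0 = 24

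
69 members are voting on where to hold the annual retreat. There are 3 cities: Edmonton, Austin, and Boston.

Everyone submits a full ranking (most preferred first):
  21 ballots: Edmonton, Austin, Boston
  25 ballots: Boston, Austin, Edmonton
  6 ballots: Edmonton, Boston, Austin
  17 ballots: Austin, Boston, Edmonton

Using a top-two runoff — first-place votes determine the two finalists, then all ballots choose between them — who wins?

Boston

Round 1 first-place votes: Edmonton 27, Austin 17, Boston 25. Edmonton and Boston advance.
Runoff: Edmonton is ranked above Boston on 27 ballots, Boston above Edmonton on 42.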